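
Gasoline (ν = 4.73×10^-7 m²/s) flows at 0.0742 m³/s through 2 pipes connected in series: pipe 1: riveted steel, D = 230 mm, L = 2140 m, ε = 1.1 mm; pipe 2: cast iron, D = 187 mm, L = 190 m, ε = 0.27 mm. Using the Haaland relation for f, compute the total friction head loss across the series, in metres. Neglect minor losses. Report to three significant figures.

H ≈ 53.8 m

Pipe 1: V = 1.786 m/s, Re = 8.68×10^5, ε/D = 0.00478, f = 0.03013, h_1 = f(L/D)V²/2g = 45.57 m
Pipe 2: V = 2.702 m/s, Re = 1.07×10^6, ε/D = 0.00144, f = 0.02175, h_2 = f(L/D)V²/2g = 8.222 m
Series → Q common, losses add: H = Σh = 53.79 m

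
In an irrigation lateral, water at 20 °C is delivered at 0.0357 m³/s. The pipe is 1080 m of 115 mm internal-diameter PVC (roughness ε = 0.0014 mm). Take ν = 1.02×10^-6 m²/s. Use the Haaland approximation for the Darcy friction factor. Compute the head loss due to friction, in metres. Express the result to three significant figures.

h_f ≈ 78.0 m

V = 4Q/(πD²) = 4·0.0357/(π·0.115²) = 3.437 m/s
Re = VD/ν = 3.437·0.115/1.02×10^-6 = 3.88×10^5 → turbulent
ε/D = 0.0014/115 = 1.22×10^-5
Haaland: f = 0.01380
h_f = f(L/D)V²/(2g) = 0.01380·(1080/0.115)·3.437²/(2·9.81) = 78.01 m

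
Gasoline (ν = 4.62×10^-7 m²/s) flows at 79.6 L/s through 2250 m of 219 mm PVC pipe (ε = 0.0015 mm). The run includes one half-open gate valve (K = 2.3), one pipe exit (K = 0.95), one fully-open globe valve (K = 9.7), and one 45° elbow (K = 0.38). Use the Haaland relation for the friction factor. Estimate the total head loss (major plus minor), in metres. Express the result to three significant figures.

H_L ≈ 30.4 m

V = 4Q/(πD²) = 2.113 m/s; V²/2g = 0.2276 m
Re = 1.00×10^6, ε/D = 6.85×10^-6 → f = 0.01170 (Haaland)
Major: h_f = f(L/D)·V²/2g = 0.01170·10274·0.2276 = 27.37 m
Minor: ΣK = 13.3; h_m = ΣK·V²/2g = 3.034 m
Total H_L = 27.37 + 3.034 = 30.40 m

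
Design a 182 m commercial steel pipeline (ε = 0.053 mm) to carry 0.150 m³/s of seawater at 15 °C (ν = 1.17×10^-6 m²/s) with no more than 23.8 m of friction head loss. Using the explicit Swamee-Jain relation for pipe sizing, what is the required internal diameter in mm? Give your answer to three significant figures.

D ≈ 189 mm

Swamee-Jain (Type III): D = 0.66·[ε^1.25·(LQ²/(gh_f))^4.75 + ν·Q^9.4·(L/(gh_f))^5.2]^0.04
LQ²/(gh_f) = 0.01754; L/(gh_f) = 0.7795
Term 1 = ε^1.25·(…)^4.75 = 2.06×10^-14; Term 2 = ν·Q^9.4·(…)^5.2 = 5.77×10^-15
D = 0.66·(2.06×10^-14 + 5.77×10^-15)^0.04 = 0.1890 m = 189 mm
Check: V = 5.35 m/s, Re = 8.64×10^5, f = 0.01569, h_f = 22.0 m ≈ 23.8 m ✓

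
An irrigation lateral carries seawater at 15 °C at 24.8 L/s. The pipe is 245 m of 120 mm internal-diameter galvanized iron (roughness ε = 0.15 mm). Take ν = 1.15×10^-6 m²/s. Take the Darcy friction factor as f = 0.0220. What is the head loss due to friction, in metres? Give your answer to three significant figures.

V = 4Q/(πD²) = 4·0.0248/(π·0.120²) = 2.193 m/s
h_f = f(L/D)V²/(2g) = 0.02200·(245/0.120)·2.193²/(2·9.81) = 11.01 m

h_f ≈ 11.0 m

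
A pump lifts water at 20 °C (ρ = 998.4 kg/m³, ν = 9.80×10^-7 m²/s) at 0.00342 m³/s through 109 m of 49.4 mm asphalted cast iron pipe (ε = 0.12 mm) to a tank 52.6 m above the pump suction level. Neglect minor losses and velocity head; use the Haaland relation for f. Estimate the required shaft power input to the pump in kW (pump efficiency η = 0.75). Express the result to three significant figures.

P_shaft ≈ 2.77 kW

V = 4Q/(πD²) = 1.784 m/s; Re = 8.99×10^4; ε/D = 0.00243; f = 0.02620
h_f = f(L/D)V²/2g = 9.383 m
Total head H = z + h_f = 52.6 + 9.383 = 61.98 m
P_hyd = ρgQH = 998.4·9.81·0.00342·61.98 = 2.076 kW
P_shaft = P_hyd/η = 2.076/0.75 = 2.768 kW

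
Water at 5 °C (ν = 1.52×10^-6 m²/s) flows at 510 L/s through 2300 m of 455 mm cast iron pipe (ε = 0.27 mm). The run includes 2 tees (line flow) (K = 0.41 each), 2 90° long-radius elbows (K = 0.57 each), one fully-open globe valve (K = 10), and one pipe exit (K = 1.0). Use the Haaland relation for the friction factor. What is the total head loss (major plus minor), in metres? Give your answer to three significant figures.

H_L ≈ 51.6 m

V = 4Q/(πD²) = 3.137 m/s; V²/2g = 0.5014 m
Re = 9.39×10^5, ε/D = 5.93×10^-4 → f = 0.01781 (Haaland)
Major: h_f = f(L/D)·V²/2g = 0.01781·5055·0.5014 = 45.14 m
Minor: ΣK = 13.0; h_m = ΣK·V²/2g = 6.499 m
Total H_L = 45.14 + 6.499 = 51.64 m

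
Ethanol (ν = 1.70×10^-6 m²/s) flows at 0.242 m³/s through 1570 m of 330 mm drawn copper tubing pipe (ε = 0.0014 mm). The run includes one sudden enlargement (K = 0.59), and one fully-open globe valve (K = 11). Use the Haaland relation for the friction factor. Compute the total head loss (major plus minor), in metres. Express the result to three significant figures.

V = 4Q/(πD²) = 2.829 m/s; V²/2g = 0.4080 m
Re = 5.49×10^5, ε/D = 4.24×10^-6 → f = 0.01290 (Haaland)
Major: h_f = f(L/D)·V²/2g = 0.01290·4758·0.4080 = 25.03 m
Minor: ΣK = 11.6; h_m = ΣK·V²/2g = 4.729 m
Total H_L = 25.03 + 4.729 = 29.76 m

H_L ≈ 29.8 m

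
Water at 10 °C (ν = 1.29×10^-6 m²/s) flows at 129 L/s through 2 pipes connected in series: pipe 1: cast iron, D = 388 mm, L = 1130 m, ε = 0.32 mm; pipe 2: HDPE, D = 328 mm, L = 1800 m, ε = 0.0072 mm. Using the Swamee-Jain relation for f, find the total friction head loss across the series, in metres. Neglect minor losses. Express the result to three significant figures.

Pipe 1: V = 1.091 m/s, Re = 3.28×10^5, ε/D = 8.25×10^-4, f = 0.01989, h_1 = f(L/D)V²/2g = 3.515 m
Pipe 2: V = 1.527 m/s, Re = 3.88×10^5, ε/D = 2.20×10^-5, f = 0.01400, h_2 = f(L/D)V²/2g = 9.128 m
Series → Q common, losses add: H = Σh = 12.64 m

H ≈ 12.6 m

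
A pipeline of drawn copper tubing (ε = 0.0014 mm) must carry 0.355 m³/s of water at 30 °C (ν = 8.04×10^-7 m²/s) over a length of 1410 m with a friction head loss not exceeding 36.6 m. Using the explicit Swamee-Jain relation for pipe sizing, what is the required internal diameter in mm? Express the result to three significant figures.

D ≈ 339 mm

Swamee-Jain (Type III): D = 0.66·[ε^1.25·(LQ²/(gh_f))^4.75 + ν·Q^9.4·(L/(gh_f))^5.2]^0.04
LQ²/(gh_f) = 0.4949; L/(gh_f) = 3.927
Term 1 = ε^1.25·(…)^4.75 = 1.70×10^-9; Term 2 = ν·Q^9.4·(…)^5.2 = 5.84×10^-8
D = 0.66·(1.70×10^-9 + 5.84×10^-8)^0.04 = 0.3394 m = 339 mm
Check: V = 3.92 m/s, Re = 1.66×10^6, f = 0.01082, h_f = 35.3 m ≈ 36.6 m ✓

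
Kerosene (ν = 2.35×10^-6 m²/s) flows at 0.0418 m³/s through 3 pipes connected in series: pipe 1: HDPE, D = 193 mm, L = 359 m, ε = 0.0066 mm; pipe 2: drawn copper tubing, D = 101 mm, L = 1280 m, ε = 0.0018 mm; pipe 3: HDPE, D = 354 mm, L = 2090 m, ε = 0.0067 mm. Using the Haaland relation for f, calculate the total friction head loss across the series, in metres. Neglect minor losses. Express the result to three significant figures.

Pipe 1: V = 1.429 m/s, Re = 1.17×10^5, ε/D = 3.42×10^-5, f = 0.01740, h_1 = f(L/D)V²/2g = 3.367 m
Pipe 2: V = 5.217 m/s, Re = 2.24×10^5, ε/D = 1.78×10^-5, f = 0.01528, h_2 = f(L/D)V²/2g = 268.6 m
Pipe 3: V = 0.4247 m/s, Re = 6.40×10^4, ε/D = 1.89×10^-5, f = 0.01966, h_3 = f(L/D)V²/2g = 1.067 m
Series → Q common, losses add: H = Σh = 273.1 m

H ≈ 273 m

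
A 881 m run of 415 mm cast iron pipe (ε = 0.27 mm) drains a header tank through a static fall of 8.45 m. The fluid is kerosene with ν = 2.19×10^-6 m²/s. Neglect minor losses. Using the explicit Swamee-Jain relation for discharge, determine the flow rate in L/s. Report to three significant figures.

Swamee-Jain (Type II): Q = -0.965·√(gD⁵h_f/L)·ln[ε/(3.7D) + √(3.17ν²L/(gD³h_f))]
√(gD⁵h_f/L) = √(9.81·0.415⁵·8.45/881) = 0.03403
ε/(3.7D) = 1.76×10^-4; √(3.17ν²L/(gD³h_f)) = 4.75×10^-5
Q = -0.965·0.03403·ln(2.234×10^-4) = 0.2761 m³/s
Check: V = 2.04 m/s, Re = 3.87×10^5, f = 0.01888, h_f = 8.51 m ≈ 8.45 m ✓

Q ≈ 276 L/s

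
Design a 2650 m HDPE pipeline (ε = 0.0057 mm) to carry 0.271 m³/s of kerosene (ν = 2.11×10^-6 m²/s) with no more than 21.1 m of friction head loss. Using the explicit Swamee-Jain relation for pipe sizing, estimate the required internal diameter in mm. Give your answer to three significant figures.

D ≈ 408 mm

Swamee-Jain (Type III): D = 0.66·[ε^1.25·(LQ²/(gh_f))^4.75 + ν·Q^9.4·(L/(gh_f))^5.2]^0.04
LQ²/(gh_f) = 0.9402; L/(gh_f) = 12.80
Term 1 = ε^1.25·(…)^4.75 = 2.08×10^-7; Term 2 = ν·Q^9.4·(…)^5.2 = 5.65×10^-6
D = 0.66·(2.08×10^-7 + 5.65×10^-6)^0.04 = 0.4076 m = 408 mm
Check: V = 2.08 m/s, Re = 4.01×10^5, f = 0.01382, h_f = 19.7 m ≈ 21.1 m ✓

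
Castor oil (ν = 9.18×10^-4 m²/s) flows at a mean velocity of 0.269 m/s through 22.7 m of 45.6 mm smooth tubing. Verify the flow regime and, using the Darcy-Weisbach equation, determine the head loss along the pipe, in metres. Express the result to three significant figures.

h_f ≈ 8.79 m

Re = VD/ν = 0.269·0.04560/9.18×10^-4 = 13.4 → laminar (Re < 2300)
f = 64/Re = 4.790
h_f = f(L/D)V²/(2g) = 4.790·(22.7/0.04560)·0.269²/(2·9.81) = 8.794 m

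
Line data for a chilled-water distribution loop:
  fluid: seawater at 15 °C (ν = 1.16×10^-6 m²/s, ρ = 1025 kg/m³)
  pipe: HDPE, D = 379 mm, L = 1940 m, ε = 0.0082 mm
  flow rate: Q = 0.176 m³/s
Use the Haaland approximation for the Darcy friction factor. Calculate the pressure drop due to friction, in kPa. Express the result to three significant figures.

Δp ≈ 84.8 kPa

V = 4Q/(πD²) = 4·0.176/(π·0.379²) = 1.560 m/s
Re = VD/ν = 1.560·0.379/1.16×10^-6 = 5.10×10^5 → turbulent
ε/D = 0.0082/379 = 2.16×10^-5
Haaland: f = 0.01328
h_f = f(L/D)V²/(2g) = 0.01328·(1940/0.379)·1.560²/(2·9.81) = 8.431 m
Δp = ρg·h_f = 1025·9.81·8.431 = 84.78 kPa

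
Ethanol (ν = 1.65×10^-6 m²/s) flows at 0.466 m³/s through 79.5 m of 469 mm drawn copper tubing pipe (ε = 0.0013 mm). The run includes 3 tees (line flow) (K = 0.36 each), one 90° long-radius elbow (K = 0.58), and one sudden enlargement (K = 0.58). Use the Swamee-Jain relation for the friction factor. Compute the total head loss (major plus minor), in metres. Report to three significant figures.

H_L ≈ 1.60 m

V = 4Q/(πD²) = 2.697 m/s; V²/2g = 0.3709 m
Re = 7.67×10^5, ε/D = 2.77×10^-6 → f = 0.01220 (Swamee-Jain)
Major: h_f = f(L/D)·V²/2g = 0.01220·169.5·0.3709 = 0.7671 m
Minor: ΣK = 2.24; h_m = ΣK·V²/2g = 0.8307 m
Total H_L = 0.7671 + 0.8307 = 1.598 m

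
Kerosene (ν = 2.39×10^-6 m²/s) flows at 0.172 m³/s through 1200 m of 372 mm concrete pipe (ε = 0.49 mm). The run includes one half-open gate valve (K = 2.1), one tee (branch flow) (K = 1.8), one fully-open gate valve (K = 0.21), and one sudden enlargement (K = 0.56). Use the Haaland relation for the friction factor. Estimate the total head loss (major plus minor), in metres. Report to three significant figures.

V = 4Q/(πD²) = 1.583 m/s; V²/2g = 0.1276 m
Re = 2.46×10^5, ε/D = 0.00132 → f = 0.02191 (Haaland)
Major: h_f = f(L/D)·V²/2g = 0.02191·3226·0.1276 = 9.023 m
Minor: ΣK = 4.67; h_m = ΣK·V²/2g = 0.5961 m
Total H_L = 9.023 + 0.5961 = 9.619 m

H_L ≈ 9.62 m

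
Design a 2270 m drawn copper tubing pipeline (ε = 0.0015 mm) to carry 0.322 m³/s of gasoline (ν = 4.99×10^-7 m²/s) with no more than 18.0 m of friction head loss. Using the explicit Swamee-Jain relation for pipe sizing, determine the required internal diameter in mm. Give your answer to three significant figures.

D ≈ 411 mm

Swamee-Jain (Type III): D = 0.66·[ε^1.25·(LQ²/(gh_f))^4.75 + ν·Q^9.4·(L/(gh_f))^5.2]^0.04
LQ²/(gh_f) = 1.333; L/(gh_f) = 12.86
Term 1 = ε^1.25·(…)^4.75 = 2.06×10^-7; Term 2 = ν·Q^9.4·(…)^5.2 = 6.91×10^-6
D = 0.66·(2.06×10^-7 + 6.91×10^-6)^0.04 = 0.4108 m = 411 mm
Check: V = 2.43 m/s, Re = 2.00×10^6, f = 0.01050, h_f = 17.5 m ≈ 18.0 m ✓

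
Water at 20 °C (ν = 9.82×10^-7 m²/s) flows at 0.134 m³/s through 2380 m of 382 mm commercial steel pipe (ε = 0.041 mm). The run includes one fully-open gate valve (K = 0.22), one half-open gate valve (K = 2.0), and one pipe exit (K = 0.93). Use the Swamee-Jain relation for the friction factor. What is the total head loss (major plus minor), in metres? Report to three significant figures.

V = 4Q/(πD²) = 1.169 m/s; V²/2g = 0.06968 m
Re = 4.55×10^5, ε/D = 1.07×10^-4 → f = 0.01471 (Swamee-Jain)
Major: h_f = f(L/D)·V²/2g = 0.01471·6230·0.06968 = 6.386 m
Minor: ΣK = 3.15; h_m = ΣK·V²/2g = 0.2195 m
Total H_L = 6.386 + 0.2195 = 6.606 m

H_L ≈ 6.61 m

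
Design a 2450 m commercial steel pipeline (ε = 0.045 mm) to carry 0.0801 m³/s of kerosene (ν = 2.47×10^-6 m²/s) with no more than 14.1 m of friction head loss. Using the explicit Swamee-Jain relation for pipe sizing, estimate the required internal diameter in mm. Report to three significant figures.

Swamee-Jain (Type III): D = 0.66·[ε^1.25·(LQ²/(gh_f))^4.75 + ν·Q^9.4·(L/(gh_f))^5.2]^0.04
LQ²/(gh_f) = 0.1136; L/(gh_f) = 17.71
Term 1 = ε^1.25·(…)^4.75 = 1.20×10^-10; Term 2 = ν·Q^9.4·(…)^5.2 = 3.78×10^-10
D = 0.66·(1.20×10^-10 + 3.78×10^-10)^0.04 = 0.2802 m = 280 mm
Check: V = 1.30 m/s, Re = 1.47×10^5, f = 0.01763, h_f = 13.3 m ≈ 14.1 m ✓

D ≈ 280 mm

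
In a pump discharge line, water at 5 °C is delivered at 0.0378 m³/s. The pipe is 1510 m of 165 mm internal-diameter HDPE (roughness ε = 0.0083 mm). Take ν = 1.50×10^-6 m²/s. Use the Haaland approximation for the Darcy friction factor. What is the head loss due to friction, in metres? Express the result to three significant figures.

V = 4Q/(πD²) = 4·0.0378/(π·0.165²) = 1.768 m/s
Re = VD/ν = 1.768·0.165/1.50×10^-6 = 1.94×10^5 → turbulent
ε/D = 0.0083/165 = 5.03×10^-5
Haaland: f = 0.01591
h_f = f(L/D)V²/(2g) = 0.01591·(1510/0.165)·1.768²/(2·9.81) = 23.20 m

h_f ≈ 23.2 m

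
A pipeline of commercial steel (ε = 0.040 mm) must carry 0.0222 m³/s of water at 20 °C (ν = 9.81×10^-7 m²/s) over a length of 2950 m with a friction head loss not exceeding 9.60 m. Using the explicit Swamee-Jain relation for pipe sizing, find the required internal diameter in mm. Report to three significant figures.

Swamee-Jain (Type III): D = 0.66·[ε^1.25·(LQ²/(gh_f))^4.75 + ν·Q^9.4·(L/(gh_f))^5.2]^0.04
LQ²/(gh_f) = 0.01544; L/(gh_f) = 31.32
Term 1 = ε^1.25·(…)^4.75 = 7.91×10^-15; Term 2 = ν·Q^9.4·(…)^5.2 = 1.68×10^-14
D = 0.66·(7.91×10^-15 + 1.68×10^-14)^0.04 = 0.1885 m = 188 mm
Check: V = 0.796 m/s, Re = 1.53×10^5, f = 0.01786, h_f = 9.02 m ≈ 9.60 m ✓

D ≈ 188 mm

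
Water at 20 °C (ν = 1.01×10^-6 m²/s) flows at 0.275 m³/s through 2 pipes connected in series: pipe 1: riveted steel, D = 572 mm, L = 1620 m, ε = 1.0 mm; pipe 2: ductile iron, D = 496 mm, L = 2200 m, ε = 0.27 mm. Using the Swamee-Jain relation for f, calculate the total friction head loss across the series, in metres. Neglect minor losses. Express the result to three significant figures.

Pipe 1: V = 1.070 m/s, Re = 6.06×10^5, ε/D = 0.00175, f = 0.02304, h_1 = f(L/D)V²/2g = 3.809 m
Pipe 2: V = 1.423 m/s, Re = 6.99×10^5, ε/D = 5.44×10^-4, f = 0.01780, h_2 = f(L/D)V²/2g = 8.150 m
Series → Q common, losses add: H = Σh = 11.96 m

H ≈ 12.0 m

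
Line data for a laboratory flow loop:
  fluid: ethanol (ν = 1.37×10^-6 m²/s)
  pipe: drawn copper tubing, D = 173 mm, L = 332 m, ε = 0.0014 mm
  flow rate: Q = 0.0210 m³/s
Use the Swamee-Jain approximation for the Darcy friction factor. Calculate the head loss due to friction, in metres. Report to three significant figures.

h_f ≈ 1.36 m

V = 4Q/(πD²) = 4·0.0210/(π·0.173²) = 0.8934 m/s
Re = VD/ν = 0.8934·0.173/1.37×10^-6 = 1.13×10^5 → turbulent
ε/D = 0.0014/173 = 8.09×10^-6
Swamee-Jain: f = 0.01747
h_f = f(L/D)V²/(2g) = 0.01747·(332/0.173)·0.8934²/(2·9.81) = 1.364 m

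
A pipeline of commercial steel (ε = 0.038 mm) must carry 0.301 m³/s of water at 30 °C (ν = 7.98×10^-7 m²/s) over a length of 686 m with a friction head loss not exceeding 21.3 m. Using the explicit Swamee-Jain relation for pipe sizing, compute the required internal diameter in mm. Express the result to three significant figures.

Swamee-Jain (Type III): D = 0.66·[ε^1.25·(LQ²/(gh_f))^4.75 + ν·Q^9.4·(L/(gh_f))^5.2]^0.04
LQ²/(gh_f) = 0.2974; L/(gh_f) = 3.283
Term 1 = ε^1.25·(…)^4.75 = 9.41×10^-9; Term 2 = ν·Q^9.4·(…)^5.2 = 4.84×10^-9
D = 0.66·(9.41×10^-9 + 4.84×10^-9)^0.04 = 0.3204 m = 320 mm
Check: V = 3.73 m/s, Re = 1.50×10^6, f = 0.01340, h_f = 20.4 m ≈ 21.3 m ✓

D ≈ 320 mm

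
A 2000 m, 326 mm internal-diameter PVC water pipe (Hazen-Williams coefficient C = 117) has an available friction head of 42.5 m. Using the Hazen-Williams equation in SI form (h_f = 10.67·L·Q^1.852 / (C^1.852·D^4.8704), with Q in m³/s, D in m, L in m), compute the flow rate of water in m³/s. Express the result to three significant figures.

Rearranging: Q = [h_f·C^1.852·D^4.8704 / (10.67·L)]^(1/1.852)
Q = [42.5·117^1.852·0.326^4.8704 / (10.67·2000)]^0.540 = 0.2137 m³/s

Q ≈ 0.214 m³/s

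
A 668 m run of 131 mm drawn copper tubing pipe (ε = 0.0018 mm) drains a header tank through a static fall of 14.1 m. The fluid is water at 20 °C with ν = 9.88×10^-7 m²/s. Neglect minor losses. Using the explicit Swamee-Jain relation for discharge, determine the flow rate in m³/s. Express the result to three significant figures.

Q ≈ 0.0256 m³/s

Swamee-Jain (Type II): Q = -0.965·√(gD⁵h_f/L)·ln[ε/(3.7D) + √(3.17ν²L/(gD³h_f))]
√(gD⁵h_f/L) = √(9.81·0.131⁵·14.1/668) = 0.002826
ε/(3.7D) = 3.71×10^-6; √(3.17ν²L/(gD³h_f)) = 8.15×10^-5
Q = -0.965·0.002826·ln(8.524×10^-5) = 0.02556 m³/s
Check: V = 1.90 m/s, Re = 2.51×10^5, f = 0.01501, h_f = 14.0 m ≈ 14.1 m ✓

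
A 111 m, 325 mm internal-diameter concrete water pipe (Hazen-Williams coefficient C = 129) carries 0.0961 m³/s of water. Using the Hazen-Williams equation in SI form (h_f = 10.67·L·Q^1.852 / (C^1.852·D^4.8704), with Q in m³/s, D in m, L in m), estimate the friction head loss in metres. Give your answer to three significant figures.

h_f ≈ 0.455 m

h_f = 10.67·111·0.0961^1.852 / (129^1.852·0.325^4.8704) = 0.4550 m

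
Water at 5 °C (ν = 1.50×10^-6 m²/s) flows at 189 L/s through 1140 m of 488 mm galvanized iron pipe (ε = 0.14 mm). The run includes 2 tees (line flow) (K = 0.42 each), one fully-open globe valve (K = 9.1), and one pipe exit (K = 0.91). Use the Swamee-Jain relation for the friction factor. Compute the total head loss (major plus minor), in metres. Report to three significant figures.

H_L ≈ 2.61 m

V = 4Q/(πD²) = 1.010 m/s; V²/2g = 0.05204 m
Re = 3.29×10^5, ε/D = 2.87×10^-4 → f = 0.01683 (Swamee-Jain)
Major: h_f = f(L/D)·V²/2g = 0.01683·2336·0.05204 = 2.046 m
Minor: ΣK = 10.8; h_m = ΣK·V²/2g = 0.5647 m
Total H_L = 2.046 + 0.5647 = 2.610 m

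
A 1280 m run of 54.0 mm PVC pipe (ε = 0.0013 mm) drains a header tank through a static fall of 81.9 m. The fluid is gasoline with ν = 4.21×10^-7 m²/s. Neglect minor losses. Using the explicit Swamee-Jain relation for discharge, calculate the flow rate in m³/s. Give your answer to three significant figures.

Swamee-Jain (Type II): Q = -0.965·√(gD⁵h_f/L)·ln[ε/(3.7D) + √(3.17ν²L/(gD³h_f))]
√(gD⁵h_f/L) = √(9.81·0.0540⁵·81.9/1280) = 5.369×10^-4
ε/(3.7D) = 6.51×10^-6; √(3.17ν²L/(gD³h_f)) = 7.54×10^-5
Q = -0.965·5.369×10^-4·ln(8.190×10^-5) = 0.004875 m³/s
Check: V = 2.13 m/s, Re = 2.73×10^5, f = 0.01490, h_f = 81.5 m ≈ 81.9 m ✓

Q ≈ 0.00487 m³/s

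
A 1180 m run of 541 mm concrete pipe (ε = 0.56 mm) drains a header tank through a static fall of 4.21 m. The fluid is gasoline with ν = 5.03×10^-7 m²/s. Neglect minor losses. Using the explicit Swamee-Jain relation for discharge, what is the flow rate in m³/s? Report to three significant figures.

Swamee-Jain (Type II): Q = -0.965·√(gD⁵h_f/L)·ln[ε/(3.7D) + √(3.17ν²L/(gD³h_f))]
√(gD⁵h_f/L) = √(9.81·0.541⁵·4.21/1180) = 0.04027
ε/(3.7D) = 2.80×10^-4; √(3.17ν²L/(gD³h_f)) = 1.20×10^-5
Q = -0.965·0.04027·ln(2.918×10^-4) = 0.3163 m³/s
Check: V = 1.38 m/s, Re = 1.48×10^6, f = 0.02007, h_f = 4.23 m ≈ 4.21 m ✓

Q ≈ 0.316 m³/s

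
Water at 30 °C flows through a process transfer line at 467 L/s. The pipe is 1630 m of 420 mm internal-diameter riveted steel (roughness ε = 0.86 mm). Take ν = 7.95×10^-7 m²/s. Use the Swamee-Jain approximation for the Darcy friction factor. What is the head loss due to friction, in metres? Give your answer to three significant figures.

h_f ≈ 53.3 m

V = 4Q/(πD²) = 4·0.467/(π·0.420²) = 3.371 m/s
Re = VD/ν = 3.371·0.420/7.95×10^-7 = 1.78×10^6 → turbulent
ε/D = 0.86/420 = 0.00205
Swamee-Jain: f = 0.02372
h_f = f(L/D)V²/(2g) = 0.02372·(1630/0.420)·3.371²/(2·9.81) = 53.31 m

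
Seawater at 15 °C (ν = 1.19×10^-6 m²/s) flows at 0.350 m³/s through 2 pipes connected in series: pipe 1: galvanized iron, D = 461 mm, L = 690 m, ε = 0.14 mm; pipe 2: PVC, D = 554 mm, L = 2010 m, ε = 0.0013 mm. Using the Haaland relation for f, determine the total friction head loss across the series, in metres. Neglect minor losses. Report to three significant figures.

H ≈ 10.1 m

Pipe 1: V = 2.097 m/s, Re = 8.12×10^5, ε/D = 3.04×10^-4, f = 0.01577, h_1 = f(L/D)V²/2g = 5.289 m
Pipe 2: V = 1.452 m/s, Re = 6.76×10^5, ε/D = 2.35×10^-6, f = 0.01242, h_2 = f(L/D)V²/2g = 4.841 m
Series → Q common, losses add: H = Σh = 10.13 m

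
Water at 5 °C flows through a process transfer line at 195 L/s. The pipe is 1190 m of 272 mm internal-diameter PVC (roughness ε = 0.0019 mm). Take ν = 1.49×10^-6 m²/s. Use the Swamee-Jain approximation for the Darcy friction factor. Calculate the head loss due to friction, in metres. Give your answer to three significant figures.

h_f ≈ 32.0 m

V = 4Q/(πD²) = 4·0.195/(π·0.272²) = 3.356 m/s
Re = VD/ν = 3.356·0.272/1.49×10^-6 = 6.13×10^5 → turbulent
ε/D = 0.0019/272 = 6.99×10^-6
Swamee-Jain: f = 0.01276
h_f = f(L/D)V²/(2g) = 0.01276·(1190/0.272)·3.356²/(2·9.81) = 32.03 m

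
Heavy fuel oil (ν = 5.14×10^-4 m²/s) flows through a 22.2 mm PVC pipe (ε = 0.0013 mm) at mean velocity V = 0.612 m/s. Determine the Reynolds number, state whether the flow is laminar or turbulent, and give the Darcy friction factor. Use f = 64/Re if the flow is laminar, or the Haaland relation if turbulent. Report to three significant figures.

Re ≈ 26.4; laminar; f = 64/Re ≈ 2.42

Re = VD/ν = 0.6120·0.0222/5.14×10^-4 = 26.4
Re < 2300 → laminar → f = 64/Re = 2.421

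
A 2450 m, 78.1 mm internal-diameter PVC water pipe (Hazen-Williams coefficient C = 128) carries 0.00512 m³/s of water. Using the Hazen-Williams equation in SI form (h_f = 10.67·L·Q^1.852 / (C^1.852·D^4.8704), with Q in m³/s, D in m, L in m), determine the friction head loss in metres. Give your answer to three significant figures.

h_f = 10.67·2450·0.00512^1.852 / (128^1.852·0.0781^4.8704) = 46.30 m

h_f ≈ 46.3 m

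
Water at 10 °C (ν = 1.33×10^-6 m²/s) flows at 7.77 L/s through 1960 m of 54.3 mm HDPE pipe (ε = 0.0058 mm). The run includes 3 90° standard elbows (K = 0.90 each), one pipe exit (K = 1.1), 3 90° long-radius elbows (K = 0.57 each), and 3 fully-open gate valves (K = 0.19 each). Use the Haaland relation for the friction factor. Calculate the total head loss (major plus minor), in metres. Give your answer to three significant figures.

V = 4Q/(πD²) = 3.355 m/s; V²/2g = 0.5738 m
Re = 1.37×10^5, ε/D = 1.07×10^-4 → f = 0.01729 (Haaland)
Major: h_f = f(L/D)·V²/2g = 0.01729·36096·0.5738 = 358.0 m
Minor: ΣK = 6.08; h_m = ΣK·V²/2g = 3.489 m
Total H_L = 358.0 + 3.489 = 361.5 m

H_L ≈ 362 m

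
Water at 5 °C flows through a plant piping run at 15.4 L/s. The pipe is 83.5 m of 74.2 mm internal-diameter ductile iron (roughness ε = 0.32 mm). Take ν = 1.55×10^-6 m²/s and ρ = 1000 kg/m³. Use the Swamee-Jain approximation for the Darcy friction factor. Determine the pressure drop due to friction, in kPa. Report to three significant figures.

Δp ≈ 213 kPa

V = 4Q/(πD²) = 4·0.0154/(π·0.0742²) = 3.561 m/s
Re = VD/ν = 3.561·0.0742/1.55×10^-6 = 1.70×10^5 → turbulent
ε/D = 0.32/74.2 = 0.00431
Swamee-Jain: f = 0.02986
h_f = f(L/D)V²/(2g) = 0.02986·(83.5/0.0742)·3.561²/(2·9.81) = 21.72 m
Δp = ρg·h_f = 1000·9.81·21.72 = 213.1 kPa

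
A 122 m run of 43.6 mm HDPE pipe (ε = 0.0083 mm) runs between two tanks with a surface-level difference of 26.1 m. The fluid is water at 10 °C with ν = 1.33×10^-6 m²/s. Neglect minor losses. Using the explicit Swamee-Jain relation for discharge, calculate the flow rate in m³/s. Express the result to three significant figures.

Q ≈ 0.00465 m³/s

Swamee-Jain (Type II): Q = -0.965·√(gD⁵h_f/L)·ln[ε/(3.7D) + √(3.17ν²L/(gD³h_f))]
√(gD⁵h_f/L) = √(9.81·0.0436⁵·26.1/122) = 5.750×10^-4
ε/(3.7D) = 5.15×10^-5; √(3.17ν²L/(gD³h_f)) = 1.80×10^-4
Q = -0.965·5.750×10^-4·ln(2.310×10^-4) = 0.004646 m³/s
Check: V = 3.11 m/s, Re = 1.02×10^5, f = 0.01888, h_f = 26.1 m ≈ 26.1 m ✓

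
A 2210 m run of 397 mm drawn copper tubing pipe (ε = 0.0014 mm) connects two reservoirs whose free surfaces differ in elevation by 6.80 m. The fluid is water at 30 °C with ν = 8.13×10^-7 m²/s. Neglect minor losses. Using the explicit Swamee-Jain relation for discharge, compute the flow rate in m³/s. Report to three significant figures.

Swamee-Jain (Type II): Q = -0.965·√(gD⁵h_f/L)·ln[ε/(3.7D) + √(3.17ν²L/(gD³h_f))]
√(gD⁵h_f/L) = √(9.81·0.397⁵·6.80/2210) = 0.01725
ε/(3.7D) = 9.53×10^-7; √(3.17ν²L/(gD³h_f)) = 3.33×10^-5
Q = -0.965·0.01725·ln(3.426×10^-5) = 0.1712 m³/s
Check: V = 1.38 m/s, Re = 6.75×10^5, f = 0.01248, h_f = 6.77 m ≈ 6.80 m ✓

Q ≈ 0.171 m³/s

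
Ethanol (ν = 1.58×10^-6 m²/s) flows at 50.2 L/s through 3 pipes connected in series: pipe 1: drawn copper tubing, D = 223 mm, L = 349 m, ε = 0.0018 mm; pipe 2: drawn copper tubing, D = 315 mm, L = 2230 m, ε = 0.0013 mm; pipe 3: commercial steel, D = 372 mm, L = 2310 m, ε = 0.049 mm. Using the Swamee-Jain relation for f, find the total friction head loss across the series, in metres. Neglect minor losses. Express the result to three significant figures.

Pipe 1: V = 1.285 m/s, Re = 1.81×10^5, ε/D = 8.07×10^-6, f = 0.01590, h_1 = f(L/D)V²/2g = 2.095 m
Pipe 2: V = 0.6442 m/s, Re = 1.28×10^5, ε/D = 4.13×10^-6, f = 0.01699, h_2 = f(L/D)V²/2g = 2.544 m
Pipe 3: V = 0.4619 m/s, Re = 1.09×10^5, ε/D = 1.32×10^-4, f = 0.01836, h_3 = f(L/D)V²/2g = 1.239 m
Series → Q common, losses add: H = Σh = 5.879 m

H ≈ 5.88 m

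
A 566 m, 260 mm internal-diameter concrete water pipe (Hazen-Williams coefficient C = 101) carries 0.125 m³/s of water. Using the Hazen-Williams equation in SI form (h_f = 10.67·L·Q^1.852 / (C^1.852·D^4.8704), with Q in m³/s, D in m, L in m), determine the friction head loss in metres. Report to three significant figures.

h_f = 10.67·566·0.125^1.852 / (101^1.852·0.260^4.8704) = 17.61 m

h_f ≈ 17.6 m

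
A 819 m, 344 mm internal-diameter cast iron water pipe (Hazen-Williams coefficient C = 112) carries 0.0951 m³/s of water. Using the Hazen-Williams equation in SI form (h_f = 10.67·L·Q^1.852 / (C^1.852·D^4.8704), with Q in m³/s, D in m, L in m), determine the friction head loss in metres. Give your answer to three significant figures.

h_f ≈ 3.24 m

h_f = 10.67·819·0.0951^1.852 / (112^1.852·0.344^4.8704) = 3.244 m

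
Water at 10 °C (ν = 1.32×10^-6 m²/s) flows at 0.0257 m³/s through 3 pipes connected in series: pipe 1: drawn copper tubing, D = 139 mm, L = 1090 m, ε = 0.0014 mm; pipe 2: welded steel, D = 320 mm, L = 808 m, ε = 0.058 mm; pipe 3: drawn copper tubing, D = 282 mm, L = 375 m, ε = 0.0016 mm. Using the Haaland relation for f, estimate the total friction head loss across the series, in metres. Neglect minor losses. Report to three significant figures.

H ≈ 18.7 m

Pipe 1: V = 1.694 m/s, Re = 1.78×10^5, ε/D = 1.01×10^-5, f = 0.01591, h_1 = f(L/D)V²/2g = 18.23 m
Pipe 2: V = 0.3196 m/s, Re = 7.75×10^4, ε/D = 1.81×10^-4, f = 0.01952, h_2 = f(L/D)V²/2g = 0.2565 m
Pipe 3: V = 0.4115 m/s, Re = 8.79×10^4, ε/D = 5.67×10^-6, f = 0.01833, h_3 = f(L/D)V²/2g = 0.2104 m
Series → Q common, losses add: H = Σh = 18.70 m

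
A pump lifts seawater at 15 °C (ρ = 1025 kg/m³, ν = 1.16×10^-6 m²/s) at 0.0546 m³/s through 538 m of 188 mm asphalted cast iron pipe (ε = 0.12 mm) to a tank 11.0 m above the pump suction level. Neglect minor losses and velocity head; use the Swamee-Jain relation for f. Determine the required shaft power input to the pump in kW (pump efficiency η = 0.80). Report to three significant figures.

P_shaft ≈ 14.9 kW

V = 4Q/(πD²) = 1.967 m/s; Re = 3.19×10^5; ε/D = 6.38×10^-4; f = 0.01901
h_f = f(L/D)V²/2g = 10.73 m
Total head H = z + h_f = 11.0 + 10.73 = 21.73 m
P_hyd = ρgQH = 1025·9.81·0.0546·21.73 = 11.93 kW
P_shaft = P_hyd/η = 11.93/0.80 = 14.91 kW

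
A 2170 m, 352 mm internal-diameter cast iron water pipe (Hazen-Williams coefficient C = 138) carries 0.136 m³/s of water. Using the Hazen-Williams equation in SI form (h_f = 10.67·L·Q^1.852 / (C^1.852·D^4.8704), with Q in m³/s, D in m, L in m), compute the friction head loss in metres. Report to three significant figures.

h_f ≈ 10.1 m

h_f = 10.67·2170·0.136^1.852 / (138^1.852·0.352^4.8704) = 10.13 m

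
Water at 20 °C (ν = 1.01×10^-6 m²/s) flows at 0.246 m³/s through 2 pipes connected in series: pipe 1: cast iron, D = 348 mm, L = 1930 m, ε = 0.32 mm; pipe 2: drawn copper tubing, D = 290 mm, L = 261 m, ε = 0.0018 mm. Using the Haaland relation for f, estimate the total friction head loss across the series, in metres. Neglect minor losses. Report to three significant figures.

Pipe 1: V = 2.586 m/s, Re = 8.91×10^5, ε/D = 9.20×10^-4, f = 0.01960, h_1 = f(L/D)V²/2g = 37.05 m
Pipe 2: V = 3.724 m/s, Re = 1.07×10^6, ε/D = 6.21×10^-6, f = 0.01157, h_2 = f(L/D)V²/2g = 7.362 m
Series → Q common, losses add: H = Σh = 44.41 m

H ≈ 44.4 m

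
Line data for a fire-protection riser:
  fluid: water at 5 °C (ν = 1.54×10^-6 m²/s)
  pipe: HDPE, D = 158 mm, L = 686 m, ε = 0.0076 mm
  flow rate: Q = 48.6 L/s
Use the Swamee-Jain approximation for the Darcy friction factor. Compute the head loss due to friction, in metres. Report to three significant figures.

V = 4Q/(πD²) = 4·0.0486/(π·0.158²) = 2.479 m/s
Re = VD/ν = 2.479·0.158/1.54×10^-6 = 2.54×10^5 → turbulent
ε/D = 0.0076/158 = 4.81×10^-5
Swamee-Jain: f = 0.01532
h_f = f(L/D)V²/(2g) = 0.01532·(686/0.158)·2.479²/(2·9.81) = 20.83 m

h_f ≈ 20.8 m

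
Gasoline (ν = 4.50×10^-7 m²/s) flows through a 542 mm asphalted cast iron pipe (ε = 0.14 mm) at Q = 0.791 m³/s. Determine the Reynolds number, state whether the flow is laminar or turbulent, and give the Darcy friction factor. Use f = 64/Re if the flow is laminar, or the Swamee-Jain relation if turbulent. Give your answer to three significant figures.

V = 4Q/(πD²) = 3.428 m/s
Re = VD/ν = 3.428·0.542/4.50×10^-7 = 4.13×10^6
Re > 4000 → turbulent; ε/D = 2.58×10^-4
Swamee-Jain: f = 0.01474

Re ≈ 4.13×10^6; turbulent; f ≈ 0.0147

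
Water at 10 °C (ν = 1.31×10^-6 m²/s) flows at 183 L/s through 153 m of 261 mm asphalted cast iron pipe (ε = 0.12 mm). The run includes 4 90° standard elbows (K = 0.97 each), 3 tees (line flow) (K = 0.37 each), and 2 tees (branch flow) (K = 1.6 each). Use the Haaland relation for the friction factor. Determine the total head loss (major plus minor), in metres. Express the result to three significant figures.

V = 4Q/(πD²) = 3.420 m/s; V²/2g = 0.5963 m
Re = 6.81×10^5, ε/D = 4.60×10^-4 → f = 0.01709 (Haaland)
Major: h_f = f(L/D)·V²/2g = 0.01709·586.2·0.5963 = 5.975 m
Minor: ΣK = 8.19; h_m = ΣK·V²/2g = 4.884 m
Total H_L = 5.975 + 4.884 = 10.86 m

H_L ≈ 10.9 m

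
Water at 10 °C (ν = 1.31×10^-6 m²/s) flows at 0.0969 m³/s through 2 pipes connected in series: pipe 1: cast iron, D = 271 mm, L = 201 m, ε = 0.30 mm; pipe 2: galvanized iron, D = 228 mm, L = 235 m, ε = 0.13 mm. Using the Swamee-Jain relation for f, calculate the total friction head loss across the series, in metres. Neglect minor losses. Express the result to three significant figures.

H ≈ 7.68 m

Pipe 1: V = 1.680 m/s, Re = 3.48×10^5, ε/D = 0.00111, f = 0.02106, h_1 = f(L/D)V²/2g = 2.246 m
Pipe 2: V = 2.373 m/s, Re = 4.13×10^5, ε/D = 5.70×10^-4, f = 0.01837, h_2 = f(L/D)V²/2g = 5.437 m
Series → Q common, losses add: H = Σh = 7.683 m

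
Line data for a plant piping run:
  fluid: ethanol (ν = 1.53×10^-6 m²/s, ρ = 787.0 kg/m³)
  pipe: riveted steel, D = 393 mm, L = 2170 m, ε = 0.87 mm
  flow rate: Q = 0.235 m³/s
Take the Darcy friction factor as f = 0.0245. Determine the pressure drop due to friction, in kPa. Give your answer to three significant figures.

Δp ≈ 200 kPa

V = 4Q/(πD²) = 4·0.235/(π·0.393²) = 1.937 m/s
h_f = f(L/D)V²/(2g) = 0.02450·(2170/0.393)·1.937²/(2·9.81) = 25.88 m
Δp = ρg·h_f = 787.0·9.81·25.88 = 199.8 kPa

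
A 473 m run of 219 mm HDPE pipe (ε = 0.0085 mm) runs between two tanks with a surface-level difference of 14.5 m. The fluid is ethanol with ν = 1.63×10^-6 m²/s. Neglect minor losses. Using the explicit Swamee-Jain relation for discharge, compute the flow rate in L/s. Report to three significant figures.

Q ≈ 115 L/s

Swamee-Jain (Type II): Q = -0.965·√(gD⁵h_f/L)·ln[ε/(3.7D) + √(3.17ν²L/(gD³h_f))]
√(gD⁵h_f/L) = √(9.81·0.219⁵·14.5/473) = 0.01231
ε/(3.7D) = 1.05×10^-5; √(3.17ν²L/(gD³h_f)) = 5.16×10^-5
Q = -0.965·0.01231·ln(6.213×10^-5) = 0.1150 m³/s
Check: V = 3.05 m/s, Re = 4.10×10^5, f = 0.01409, h_f = 14.5 m ≈ 14.5 m ✓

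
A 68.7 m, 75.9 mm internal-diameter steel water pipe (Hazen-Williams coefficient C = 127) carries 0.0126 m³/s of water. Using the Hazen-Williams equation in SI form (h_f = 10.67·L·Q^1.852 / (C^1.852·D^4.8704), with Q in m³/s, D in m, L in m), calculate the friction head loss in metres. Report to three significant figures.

h_f ≈ 8.02 m

h_f = 10.67·68.7·0.0126^1.852 / (127^1.852·0.0759^4.8704) = 8.025 m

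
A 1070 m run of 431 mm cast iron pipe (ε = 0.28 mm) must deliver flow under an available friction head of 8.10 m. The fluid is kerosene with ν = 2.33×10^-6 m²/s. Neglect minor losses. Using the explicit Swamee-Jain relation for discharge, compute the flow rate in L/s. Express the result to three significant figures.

Swamee-Jain (Type II): Q = -0.965·√(gD⁵h_f/L)·ln[ε/(3.7D) + √(3.17ν²L/(gD³h_f))]
√(gD⁵h_f/L) = √(9.81·0.431⁵·8.10/1070) = 0.03323
ε/(3.7D) = 1.76×10^-4; √(3.17ν²L/(gD³h_f)) = 5.38×10^-5
Q = -0.965·0.03323·ln(2.294×10^-4) = 0.2688 m³/s
Check: V = 1.84 m/s, Re = 3.41×10^5, f = 0.01900, h_f = 8.16 m ≈ 8.10 m ✓

Q ≈ 269 L/s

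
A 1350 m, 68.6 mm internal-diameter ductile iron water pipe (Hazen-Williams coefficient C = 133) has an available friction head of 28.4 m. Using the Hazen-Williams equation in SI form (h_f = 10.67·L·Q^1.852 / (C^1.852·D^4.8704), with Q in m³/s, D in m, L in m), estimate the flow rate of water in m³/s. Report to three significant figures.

Rearranging: Q = [h_f·C^1.852·D^4.8704 / (10.67·L)]^(1/1.852)
Q = [28.4·133^1.852·0.0686^4.8704 / (10.67·1350)]^0.540 = 0.004008 m³/s

Q ≈ 0.00401 m³/s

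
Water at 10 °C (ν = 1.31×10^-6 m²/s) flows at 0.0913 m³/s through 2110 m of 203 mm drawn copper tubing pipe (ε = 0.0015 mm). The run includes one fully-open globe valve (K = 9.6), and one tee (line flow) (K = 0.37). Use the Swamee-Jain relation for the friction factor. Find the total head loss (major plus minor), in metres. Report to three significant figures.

V = 4Q/(πD²) = 2.821 m/s; V²/2g = 0.4056 m
Re = 4.37×10^5, ε/D = 7.39×10^-6 → f = 0.01352 (Swamee-Jain)
Major: h_f = f(L/D)·V²/2g = 0.01352·10394·0.4056 = 57.00 m
Minor: ΣK = 9.97; h_m = ΣK·V²/2g = 4.044 m
Total H_L = 57.00 + 4.044 = 61.04 m

H_L ≈ 61.0 m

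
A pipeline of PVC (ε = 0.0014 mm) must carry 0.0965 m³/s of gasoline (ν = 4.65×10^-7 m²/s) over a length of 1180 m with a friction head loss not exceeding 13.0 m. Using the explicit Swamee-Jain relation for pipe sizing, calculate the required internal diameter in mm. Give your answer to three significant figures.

Swamee-Jain (Type III): D = 0.66·[ε^1.25·(LQ²/(gh_f))^4.75 + ν·Q^9.4·(L/(gh_f))^5.2]^0.04
LQ²/(gh_f) = 0.08616; L/(gh_f) = 9.253
Term 1 = ε^1.25·(…)^4.75 = 4.22×10^-13; Term 2 = ν·Q^9.4·(…)^5.2 = 1.40×10^-11
D = 0.66·(4.22×10^-13 + 1.40×10^-11)^0.04 = 0.2432 m = 243 mm
Check: V = 2.08 m/s, Re = 1.09×10^6, f = 0.01160, h_f = 12.4 m ≈ 13.0 m ✓

D ≈ 243 mm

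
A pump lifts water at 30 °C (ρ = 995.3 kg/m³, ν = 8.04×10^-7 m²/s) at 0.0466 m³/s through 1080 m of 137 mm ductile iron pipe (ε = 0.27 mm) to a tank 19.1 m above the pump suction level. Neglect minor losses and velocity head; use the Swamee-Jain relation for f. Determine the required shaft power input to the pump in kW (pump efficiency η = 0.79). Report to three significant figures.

V = 4Q/(πD²) = 3.161 m/s; Re = 5.39×10^5; ε/D = 0.00197; f = 0.02378
h_f = f(L/D)V²/2g = 95.49 m
Total head H = z + h_f = 19.1 + 95.49 = 114.6 m
P_hyd = ρgQH = 995.3·9.81·0.0466·114.6 = 52.14 kW
P_shaft = P_hyd/η = 52.14/0.79 = 66.00 kW

P_shaft ≈ 66.0 kW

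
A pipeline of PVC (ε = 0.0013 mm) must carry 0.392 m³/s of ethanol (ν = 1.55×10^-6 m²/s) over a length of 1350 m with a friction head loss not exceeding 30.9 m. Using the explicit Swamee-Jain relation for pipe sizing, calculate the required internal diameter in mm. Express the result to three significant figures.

D ≈ 371 mm

Swamee-Jain (Type III): D = 0.66·[ε^1.25·(LQ²/(gh_f))^4.75 + ν·Q^9.4·(L/(gh_f))^5.2]^0.04
LQ²/(gh_f) = 0.6844; L/(gh_f) = 4.454
Term 1 = ε^1.25·(…)^4.75 = 7.24×10^-9; Term 2 = ν·Q^9.4·(…)^5.2 = 5.50×10^-7
D = 0.66·(7.24×10^-9 + 5.50×10^-7)^0.04 = 0.3710 m = 371 mm
Check: V = 3.63 m/s, Re = 8.68×10^5, f = 0.01197, h_f = 29.2 m ≈ 30.9 m ✓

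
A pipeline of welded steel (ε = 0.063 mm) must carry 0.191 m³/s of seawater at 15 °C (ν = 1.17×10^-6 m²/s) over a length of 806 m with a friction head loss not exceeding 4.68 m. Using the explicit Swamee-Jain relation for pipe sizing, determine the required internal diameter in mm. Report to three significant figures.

Swamee-Jain (Type III): D = 0.66·[ε^1.25·(LQ²/(gh_f))^4.75 + ν·Q^9.4·(L/(gh_f))^5.2]^0.04
LQ²/(gh_f) = 0.6405; L/(gh_f) = 17.56
Term 1 = ε^1.25·(…)^4.75 = 6.76×10^-7; Term 2 = ν·Q^9.4·(…)^5.2 = 6.04×10^-7
D = 0.66·(6.76×10^-7 + 6.04×10^-7)^0.04 = 0.3836 m = 384 mm
Check: V = 1.65 m/s, Re = 5.42×10^5, f = 0.01505, h_f = 4.41 m ≈ 4.68 m ✓

D ≈ 384 mm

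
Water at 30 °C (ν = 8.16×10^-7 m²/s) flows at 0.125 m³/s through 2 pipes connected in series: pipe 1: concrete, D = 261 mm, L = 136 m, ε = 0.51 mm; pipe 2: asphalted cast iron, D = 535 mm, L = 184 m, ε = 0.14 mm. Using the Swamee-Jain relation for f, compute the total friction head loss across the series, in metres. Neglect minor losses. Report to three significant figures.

Pipe 1: V = 2.336 m/s, Re = 7.47×10^5, ε/D = 0.00195, f = 0.02362, h_1 = f(L/D)V²/2g = 3.424 m
Pipe 2: V = 0.5560 m/s, Re = 3.65×10^5, ε/D = 2.62×10^-4, f = 0.01648, h_2 = f(L/D)V²/2g = 0.08932 m
Series → Q common, losses add: H = Σh = 3.513 m

H ≈ 3.51 m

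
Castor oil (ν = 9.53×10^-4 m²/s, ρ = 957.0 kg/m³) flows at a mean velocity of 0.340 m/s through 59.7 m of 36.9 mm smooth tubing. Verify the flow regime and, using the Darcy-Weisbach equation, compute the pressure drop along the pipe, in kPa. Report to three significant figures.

Re = VD/ν = 0.340·0.03690/9.53×10^-4 = 13.2 → laminar (Re < 2300)
f = 64/Re = 4.861
h_f = f(L/D)V²/(2g) = 4.861·(59.7/0.03690)·0.340²/(2·9.81) = 46.34 m
Δp = ρg·h_f = 957.0·9.81·46.34 = 435.1 kPa

Δp ≈ 435 kPa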